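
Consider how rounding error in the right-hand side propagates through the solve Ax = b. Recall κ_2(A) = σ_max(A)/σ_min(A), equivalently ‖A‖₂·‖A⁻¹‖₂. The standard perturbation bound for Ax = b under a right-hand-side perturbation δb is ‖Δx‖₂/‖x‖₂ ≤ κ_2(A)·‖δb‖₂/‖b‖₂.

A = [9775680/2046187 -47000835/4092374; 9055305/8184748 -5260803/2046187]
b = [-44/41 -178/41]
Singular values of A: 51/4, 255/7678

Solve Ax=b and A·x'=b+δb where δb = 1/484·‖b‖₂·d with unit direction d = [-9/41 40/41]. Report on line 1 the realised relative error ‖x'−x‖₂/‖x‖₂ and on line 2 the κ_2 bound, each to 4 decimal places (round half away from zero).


σ_max = 51/4, σ_min = 255/7678
κ = σ_max/σ_min = (51/4)/(255/7678) = 383.9000
κ_2(A)·‖δb‖/‖b‖ = 0.7932
solve Ax = b  →  x = [-111.2350 -46.1780]
‖b‖ = 4.4721, ‖x‖ = 120.4393
Δx = A⁻¹·δb where δb = 1/484·4.4721·d; ‖Δx‖ = 0.2782
dividing the unrounded norms, ‖Δx‖/‖x‖ = 0.0023
so the bound overstates the realised error by a factor of ≈ 343.3709 (computed from the unrounded values)

0.0023
0.7932


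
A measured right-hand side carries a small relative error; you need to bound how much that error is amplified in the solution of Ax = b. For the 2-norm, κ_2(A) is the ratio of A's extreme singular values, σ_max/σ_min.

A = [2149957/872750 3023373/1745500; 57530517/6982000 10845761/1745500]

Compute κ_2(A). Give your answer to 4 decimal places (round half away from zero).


form AᵀA = [5768941684489/77997318400 1081541141037/19499329600; 1081541141037/19499329600 101417052773/2437416200] with trace 360571494929/3119892736 and determinant 53418765625/49918283776
eigenvalues of AᵀA: λ = (tr ± √(tr²−4·det))/2 = 1849/16, 28890625/3119892736
κ_2(A) = √(λ_max/λ_min) = √((1849/16) / (28890625/3119892736)) = 111.7120

111.7120


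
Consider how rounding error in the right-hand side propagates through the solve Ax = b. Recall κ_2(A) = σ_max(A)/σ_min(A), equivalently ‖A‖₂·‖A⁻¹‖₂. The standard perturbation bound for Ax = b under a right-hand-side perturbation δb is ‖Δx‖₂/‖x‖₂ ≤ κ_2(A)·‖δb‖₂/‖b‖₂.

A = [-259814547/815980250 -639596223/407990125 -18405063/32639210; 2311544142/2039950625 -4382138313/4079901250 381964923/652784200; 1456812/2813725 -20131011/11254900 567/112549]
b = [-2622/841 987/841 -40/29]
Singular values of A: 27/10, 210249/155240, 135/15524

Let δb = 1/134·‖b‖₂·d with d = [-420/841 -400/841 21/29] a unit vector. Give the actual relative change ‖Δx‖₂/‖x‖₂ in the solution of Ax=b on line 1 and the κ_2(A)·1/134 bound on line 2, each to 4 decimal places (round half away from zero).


largest singular value 27/10, smallest 135/15524
condition number: (27/10) ÷ (135/15524) = 310.4800
worst-case relative error ≤ 310.4800 × 1/134 = 2.3170
solve Ax = b  →  x = [1.4938 1.2073 1.3291]
2-norm of b is 3.6056; of x, 2.3357
Δx = A⁻¹·δb where δb = 1/134·3.6056·d; ‖Δx‖ = 3.0941
relative error = 1.3247
realised/bound (from unrounded values) ≈ 0.5717

1.3247
2.3170


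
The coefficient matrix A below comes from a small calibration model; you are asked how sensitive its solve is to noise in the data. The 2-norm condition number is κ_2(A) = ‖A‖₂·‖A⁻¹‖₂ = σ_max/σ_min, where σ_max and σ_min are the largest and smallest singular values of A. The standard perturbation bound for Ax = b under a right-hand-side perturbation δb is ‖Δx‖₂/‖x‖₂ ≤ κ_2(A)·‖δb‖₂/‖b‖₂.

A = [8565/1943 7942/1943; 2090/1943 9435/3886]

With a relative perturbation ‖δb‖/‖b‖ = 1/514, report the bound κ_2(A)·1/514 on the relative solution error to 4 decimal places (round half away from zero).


0.0130

M = AᵀA = [77727325/3775249 77882805/3775249; 77882805/3775249 341320681/15100996]. tr(M)=775541/17956, det(M)=714025/17956
λ_max, λ_min = (775541/17956 ± √550179711081/322417936)/2 = 169/4, 4225/4489
so κ_2 = √((169/4) / (4225/4489)) = 6.7000
perturbation bound = 6.7000·1/514 = 0.0130


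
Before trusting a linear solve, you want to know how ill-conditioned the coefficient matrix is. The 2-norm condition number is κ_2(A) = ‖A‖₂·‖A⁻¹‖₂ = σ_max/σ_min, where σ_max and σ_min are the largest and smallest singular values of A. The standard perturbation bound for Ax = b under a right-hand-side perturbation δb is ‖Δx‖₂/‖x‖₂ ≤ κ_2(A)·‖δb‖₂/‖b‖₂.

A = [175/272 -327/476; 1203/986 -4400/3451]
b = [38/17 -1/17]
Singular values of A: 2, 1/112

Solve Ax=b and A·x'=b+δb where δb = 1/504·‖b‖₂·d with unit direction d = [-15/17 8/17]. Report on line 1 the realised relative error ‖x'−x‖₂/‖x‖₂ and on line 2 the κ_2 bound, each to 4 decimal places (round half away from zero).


from the listed singular values, σ₁ = 2, σ_n = 1/112
κ_2(A) = 2 / (1/112) = 224.0000
κ_2(A)·‖δb‖/‖b‖ = 0.4444
solve Ax = b  →  x = [-161.8621 -154.8448]
‖b‖ = 2.2361, ‖x‖ = 224.0006
with δb = [-0.0039 0.0021], A·Δx = δb → ‖Δx‖ = 0.4969
relative error = 0.0022
tightness: 0.0022 against a bound of 0.4444 (unrounded ratio ≈ 0.0050)

0.0022
0.4444


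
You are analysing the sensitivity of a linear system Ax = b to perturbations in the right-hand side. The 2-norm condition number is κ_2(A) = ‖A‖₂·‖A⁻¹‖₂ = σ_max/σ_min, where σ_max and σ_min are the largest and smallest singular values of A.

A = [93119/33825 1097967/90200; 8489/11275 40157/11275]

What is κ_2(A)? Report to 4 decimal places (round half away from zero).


264.0000

M = AᵀA = [14911546/1830609 58892275/1627208; 58892275/1627208 2093979121/13017664]. tr(M)=11778793/69696, det(M)=28561/69696
char-poly roots: 169 and 169/69696
κ_2(A) = √(λ_max/λ_min) = √(169 / (169/69696)) = 264.0000


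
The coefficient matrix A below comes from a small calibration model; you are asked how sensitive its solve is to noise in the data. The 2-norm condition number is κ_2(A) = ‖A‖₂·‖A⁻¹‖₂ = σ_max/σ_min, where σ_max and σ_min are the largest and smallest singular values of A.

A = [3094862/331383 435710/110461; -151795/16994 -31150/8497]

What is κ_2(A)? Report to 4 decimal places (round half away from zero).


AᵀA = [87228468961/522305316 3028674595/43525443; 3028674595/43525443 420722600/14508481]; tr = 605766169/3090564, det = 765625/772641
solving λ² − 605766169/3090564·λ + 765625/772641 = 0 gives λ = 196, 15625/3090564
so κ_2 = √(196 / (15625/3090564)) = 196.8960

196.8960


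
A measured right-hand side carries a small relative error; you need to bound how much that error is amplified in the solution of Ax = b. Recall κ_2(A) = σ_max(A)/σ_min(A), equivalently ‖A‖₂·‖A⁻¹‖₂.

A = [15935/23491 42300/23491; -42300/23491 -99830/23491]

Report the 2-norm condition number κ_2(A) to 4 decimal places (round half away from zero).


69.5000

form AᵀA = [12090025/3265249 28975500/3265249; 28975500/3265249 69558100/3265249] with trace 483125/19321 and determinant 2500/19321
λ_max, λ_min = (483125/19321 ± √233216555625/373301041)/2 = 25, 100/19321
κ = σ_max/σ_min = 5/(10/139) = 69.5000


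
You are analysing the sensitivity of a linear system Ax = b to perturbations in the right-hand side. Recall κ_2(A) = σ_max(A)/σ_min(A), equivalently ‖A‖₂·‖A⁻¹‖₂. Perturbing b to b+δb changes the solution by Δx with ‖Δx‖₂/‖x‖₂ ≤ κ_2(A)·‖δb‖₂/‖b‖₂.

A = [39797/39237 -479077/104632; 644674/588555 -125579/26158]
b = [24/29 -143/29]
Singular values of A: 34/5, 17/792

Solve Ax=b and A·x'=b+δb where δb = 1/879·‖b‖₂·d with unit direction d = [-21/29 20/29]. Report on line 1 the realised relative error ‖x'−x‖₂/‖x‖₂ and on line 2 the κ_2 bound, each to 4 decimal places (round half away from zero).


0.0014
0.3604

σ_max = 34/5, σ_min = 17/792
κ_2(A) = (34/5) / (17/792) = 316.8000
perturbation bound = 316.8000·1/879 = 0.3604
solve Ax = b  →  x = [-181.9046 -40.4763]
‖b‖ = 5.0000, ‖x‖ = 186.3535
Δx = A⁻¹·δb where δb = 1/879·5.0000·d; ‖Δx‖ = 0.2650
relative error = 0.0014
so the bound overstates the realised error by a factor of ≈ 253.4407 (computed from the unrounded values)


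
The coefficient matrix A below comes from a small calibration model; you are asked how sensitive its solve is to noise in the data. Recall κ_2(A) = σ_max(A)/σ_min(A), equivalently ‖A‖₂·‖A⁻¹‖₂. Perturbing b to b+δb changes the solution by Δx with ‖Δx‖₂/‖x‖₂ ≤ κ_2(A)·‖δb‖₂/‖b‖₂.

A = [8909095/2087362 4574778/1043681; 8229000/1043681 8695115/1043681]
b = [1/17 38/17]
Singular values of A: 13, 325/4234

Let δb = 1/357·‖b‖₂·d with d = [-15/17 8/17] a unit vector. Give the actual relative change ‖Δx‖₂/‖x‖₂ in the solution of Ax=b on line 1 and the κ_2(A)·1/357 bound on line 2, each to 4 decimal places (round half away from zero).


σ_max = 13, σ_min = 325/4234
condition number: 13 ÷ (325/4234) = 169.3600
κ_2(A)·‖δb‖/‖b‖ = 0.4744
solve Ax = b  →  x = [-9.3277 9.0960]
2-norm of b is 2.2361; of x, 13.0286
with δb = [-0.0055 0.0029], A·Δx = δb → ‖Δx‖ = 0.0816
relative error = 0.0063
tightness: 0.0063 against a bound of 0.4744 (unrounded ratio ≈ 0.0132)

0.0063
0.4744


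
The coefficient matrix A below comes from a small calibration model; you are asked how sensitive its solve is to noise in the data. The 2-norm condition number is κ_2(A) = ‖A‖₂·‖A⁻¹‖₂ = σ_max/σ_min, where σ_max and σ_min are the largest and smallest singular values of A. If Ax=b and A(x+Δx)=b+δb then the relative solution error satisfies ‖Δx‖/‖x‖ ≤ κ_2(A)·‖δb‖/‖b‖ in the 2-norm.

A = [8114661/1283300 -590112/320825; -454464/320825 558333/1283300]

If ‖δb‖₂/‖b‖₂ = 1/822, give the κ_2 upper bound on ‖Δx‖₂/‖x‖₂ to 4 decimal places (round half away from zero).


0.3808

M = AᵀA = [41137610697/979690000 -749896056/61230625; -749896056/61230625 3499970553/979690000]. tr(M)=35710065/783752, det(M)=531441/25080064
λ_max, λ_min = (35710065/783752 ± √19924323086889/9597924961)/2 = 729/16, 729/1567504
so κ_2 = √((729/16) / (729/1567504)) = 313.0000
κ_2(A)·‖δb‖/‖b‖ = 0.3808


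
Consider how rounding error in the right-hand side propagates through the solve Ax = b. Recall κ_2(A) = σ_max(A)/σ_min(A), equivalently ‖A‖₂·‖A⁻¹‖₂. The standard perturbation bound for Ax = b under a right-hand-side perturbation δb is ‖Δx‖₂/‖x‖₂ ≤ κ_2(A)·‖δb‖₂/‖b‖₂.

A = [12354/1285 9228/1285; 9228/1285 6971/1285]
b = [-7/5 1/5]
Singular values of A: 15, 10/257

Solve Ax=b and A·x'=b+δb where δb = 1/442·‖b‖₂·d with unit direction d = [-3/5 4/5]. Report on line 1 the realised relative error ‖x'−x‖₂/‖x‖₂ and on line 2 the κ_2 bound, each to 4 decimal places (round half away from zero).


0.0032
0.8722

σ_max = 15, σ_min = 10/257
κ = σ_max/σ_min = 15/(10/257) = 385.5000
bound on ‖Δx‖/‖x‖: κ·ε = 385.5000·1/442 = 0.8722
solve Ax = b  →  x = [-15.4733 20.5200]
‖b‖₂ = 1.4142 and ‖x‖₂ = 25.7001
re-solving with b+δb shifts x by Δx of norm 0.0822
dividing the unrounded norms, ‖Δx‖/‖x‖ = 0.0032
tightness: 0.0032 against a bound of 0.8722 (unrounded ratio ≈ 0.0037)


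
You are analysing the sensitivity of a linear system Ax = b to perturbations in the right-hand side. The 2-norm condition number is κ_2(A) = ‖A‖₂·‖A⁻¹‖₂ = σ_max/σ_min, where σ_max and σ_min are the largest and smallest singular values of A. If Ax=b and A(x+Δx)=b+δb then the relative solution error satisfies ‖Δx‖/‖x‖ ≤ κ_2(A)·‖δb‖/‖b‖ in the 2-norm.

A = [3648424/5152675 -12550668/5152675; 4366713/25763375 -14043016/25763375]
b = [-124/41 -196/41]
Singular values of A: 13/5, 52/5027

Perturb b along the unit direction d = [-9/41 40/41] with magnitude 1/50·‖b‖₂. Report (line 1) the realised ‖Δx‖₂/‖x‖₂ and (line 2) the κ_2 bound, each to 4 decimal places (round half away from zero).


0.0283
5.0270

σ_max = 13/5, σ_min = 52/5027
κ_2(A) = (13/5) / (52/5027) = 251.3500
κ_2(A)·‖δb‖/‖b‖ = 5.0270
solve Ax = b  →  x = [-371.6554 -106.7969]
‖b‖₂ = 5.6569 and ‖x‖₂ = 386.6954
re-solving with b+δb shifts x by Δx of norm 10.9373
dividing the unrounded norms, ‖Δx‖/‖x‖ = 0.0283
tightness: 0.0283 against a bound of 5.0270 (unrounded ratio ≈ 0.0056)


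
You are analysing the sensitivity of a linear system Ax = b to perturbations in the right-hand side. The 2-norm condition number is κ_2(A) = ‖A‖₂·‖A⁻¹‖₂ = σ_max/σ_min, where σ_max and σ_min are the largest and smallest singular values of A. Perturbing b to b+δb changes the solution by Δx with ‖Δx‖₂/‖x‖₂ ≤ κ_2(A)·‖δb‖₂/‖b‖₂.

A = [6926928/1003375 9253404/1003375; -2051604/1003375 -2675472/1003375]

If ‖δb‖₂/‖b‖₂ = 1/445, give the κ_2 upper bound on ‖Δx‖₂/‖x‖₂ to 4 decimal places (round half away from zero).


form AᵀA = [83506256784/1610818225 111338675712/1610818225; 111338675712/1610818225 148453817616/1610818225] with trace 9278402976/64432729 and determinant 12960000/64432729
eigenvalues of AᵀA: λ = (tr ± √(tr²−4·det))/2 = 144, 90000/64432729
κ = σ_max/σ_min = 12/(300/8027) = 321.0800
κ_2(A)·‖δb‖/‖b‖ = 0.7215

0.7215


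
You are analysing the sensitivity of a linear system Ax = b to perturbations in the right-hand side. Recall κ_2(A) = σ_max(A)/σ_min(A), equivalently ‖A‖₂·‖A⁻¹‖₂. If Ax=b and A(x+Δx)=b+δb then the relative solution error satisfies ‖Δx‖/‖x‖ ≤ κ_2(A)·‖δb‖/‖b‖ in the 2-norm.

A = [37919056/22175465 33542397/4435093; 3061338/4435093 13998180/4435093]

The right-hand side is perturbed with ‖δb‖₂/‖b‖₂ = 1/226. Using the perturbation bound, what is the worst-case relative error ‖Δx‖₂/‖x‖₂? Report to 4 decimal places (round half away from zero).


form AᵀA = [9894376134244/2909770698025 8793856994328/581954139605; 8793856994328/581954139605 7816813253361/116390827921] with trace 122138433949/1730976025 and determinant 2160900/69239041
solving λ² − 122138433949/1730976025·λ + 2160900/69239041 = 0 gives λ = 1764/25, 30625/69239041
so κ_2 = √((1764/25) / (30625/69239041)) = 399.4080
κ_2(A)·‖δb‖/‖b‖ = 1.7673

1.7673


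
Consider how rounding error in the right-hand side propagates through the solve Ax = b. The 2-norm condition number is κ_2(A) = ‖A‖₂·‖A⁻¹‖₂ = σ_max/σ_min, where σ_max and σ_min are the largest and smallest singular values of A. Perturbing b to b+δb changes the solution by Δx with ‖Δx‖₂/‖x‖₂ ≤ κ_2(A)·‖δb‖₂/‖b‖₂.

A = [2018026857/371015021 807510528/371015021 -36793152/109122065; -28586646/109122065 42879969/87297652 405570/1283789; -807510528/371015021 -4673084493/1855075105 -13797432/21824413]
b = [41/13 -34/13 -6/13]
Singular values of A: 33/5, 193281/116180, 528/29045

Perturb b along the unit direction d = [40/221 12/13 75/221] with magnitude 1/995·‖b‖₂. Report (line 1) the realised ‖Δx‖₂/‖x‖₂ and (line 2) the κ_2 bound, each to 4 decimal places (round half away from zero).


σ_max = 33/5, σ_min = 528/29045
κ_2(A) = (33/5) / (528/29045) = 363.0625
bound on ‖Δx‖/‖x‖: κ·ε = 363.0625·1/995 = 0.3649
solve Ax = b  →  x = [-23.4638 44.9605 -97.6413]
2-norm of b is 4.1231; of x, 110.0264
Δx = A⁻¹·δb where δb = 1/995·4.1231·d; ‖Δx‖ = 0.2279
realised ‖Δx‖/‖x‖ = 0.0021
tightness: 0.0021 against a bound of 0.3649 (unrounded ratio ≈ 0.0057)

0.0021
0.3649


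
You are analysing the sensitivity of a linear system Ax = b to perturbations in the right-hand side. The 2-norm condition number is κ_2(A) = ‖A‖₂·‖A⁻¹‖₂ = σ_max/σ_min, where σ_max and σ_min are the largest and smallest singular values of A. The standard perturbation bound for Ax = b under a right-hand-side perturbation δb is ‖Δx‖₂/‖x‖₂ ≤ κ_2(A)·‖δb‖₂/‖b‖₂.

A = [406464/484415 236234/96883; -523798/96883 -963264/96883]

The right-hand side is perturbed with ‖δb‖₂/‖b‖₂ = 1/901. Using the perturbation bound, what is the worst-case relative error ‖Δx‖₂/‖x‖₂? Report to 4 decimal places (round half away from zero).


M = AᵀA = [4178656516/139594225 1557881856/27918845; 1557881856/27918845 585177892/5583769]. tr(M)=65079944/483025, det(M)=11316496/483025
λ_max, λ_min = (65079944/483025 ± √4213534509121536/233313150625)/2 = 3364/25, 3364/19321
κ_2(A) = √(λ_max/λ_min) = √((3364/25) / (3364/19321)) = 27.8000
perturbation bound = 27.8000·1/901 = 0.0309

0.0309


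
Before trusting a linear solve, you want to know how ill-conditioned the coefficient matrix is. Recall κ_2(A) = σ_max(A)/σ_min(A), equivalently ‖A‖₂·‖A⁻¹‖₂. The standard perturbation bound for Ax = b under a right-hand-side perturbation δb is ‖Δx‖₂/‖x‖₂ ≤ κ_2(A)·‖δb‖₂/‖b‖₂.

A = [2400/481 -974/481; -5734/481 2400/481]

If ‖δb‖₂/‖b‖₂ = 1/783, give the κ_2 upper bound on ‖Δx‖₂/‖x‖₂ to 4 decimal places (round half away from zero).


M = AᵀA = [2972212/17797 -1238400/17797; -1238400/17797 516052/17797]. tr(M)=268328/1369, det(M)=784/1369
λ_max, λ_min = (268328/1369 ± √71995622400/1874161)/2 = 196, 4/1369
κ_2(A) = √(λ_max/λ_min) = √(196 / (4/1369)) = 259.0000
perturbation bound = 259.0000·1/783 = 0.3308

0.3308


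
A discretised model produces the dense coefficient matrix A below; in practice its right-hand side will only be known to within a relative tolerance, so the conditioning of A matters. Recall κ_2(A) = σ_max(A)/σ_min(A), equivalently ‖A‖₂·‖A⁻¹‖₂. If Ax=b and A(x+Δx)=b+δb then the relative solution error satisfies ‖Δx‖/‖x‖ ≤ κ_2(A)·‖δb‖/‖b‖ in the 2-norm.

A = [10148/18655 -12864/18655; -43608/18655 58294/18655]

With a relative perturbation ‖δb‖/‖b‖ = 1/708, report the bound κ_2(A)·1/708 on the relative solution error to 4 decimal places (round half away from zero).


M = AᵀA = [1192528/207025 -1589904/207025; -1589904/207025 2119972/207025]. tr(M)=132500/8281, det(M)=64/8281
λ_max, λ_min = (132500/8281 ± √17554130064/68574961)/2 = 16, 4/8281
κ_2(A) = √(λ_max/λ_min) = √(16 / (4/8281)) = 182.0000
perturbation bound = 182.0000·1/708 = 0.2571

0.2571


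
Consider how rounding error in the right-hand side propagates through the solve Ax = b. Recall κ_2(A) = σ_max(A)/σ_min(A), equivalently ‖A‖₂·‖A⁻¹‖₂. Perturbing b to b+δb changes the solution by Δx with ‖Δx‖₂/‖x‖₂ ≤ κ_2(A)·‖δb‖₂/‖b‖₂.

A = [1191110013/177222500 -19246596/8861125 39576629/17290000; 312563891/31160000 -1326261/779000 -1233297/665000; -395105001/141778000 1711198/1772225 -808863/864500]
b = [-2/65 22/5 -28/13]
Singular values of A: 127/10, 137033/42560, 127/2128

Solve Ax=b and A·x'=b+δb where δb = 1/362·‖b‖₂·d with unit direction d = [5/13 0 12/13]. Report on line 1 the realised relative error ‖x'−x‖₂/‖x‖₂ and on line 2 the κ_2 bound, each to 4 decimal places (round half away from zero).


0.0068
0.5878

largest singular value 127/10, smallest 127/2128
κ_2(A) = (127/10) / (127/2128) = 212.8000
bound on ‖Δx‖/‖x‖: κ·ε = 212.8000·1/362 = 0.5878
solve Ax = b  →  x = [-6.7165 -31.2861 -9.9796]
‖b‖₂ = 4.8990 and ‖x‖₂ = 33.5190
re-solving with b+δb shifts x by Δx of norm 0.2268
realised ‖Δx‖/‖x‖ = 0.0068
tightness: 0.0068 against a bound of 0.5878 (unrounded ratio ≈ 0.0115)


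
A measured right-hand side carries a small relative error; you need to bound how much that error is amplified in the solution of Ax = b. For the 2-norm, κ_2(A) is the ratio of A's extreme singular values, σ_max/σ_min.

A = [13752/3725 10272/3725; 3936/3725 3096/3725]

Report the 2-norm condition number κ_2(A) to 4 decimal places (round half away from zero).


149.0000

AᵀA = [8184384/555025 6137856/555025; 6137856/555025 4603968/555025]; tr = 12788352/555025, det = 331776/13875625
eigenvalues of AᵀA: λ = (tr ± √(tr²−4·det))/2 = 576/25, 576/555025
κ = σ_max/σ_min = (24/5)/(24/745) = 149.0000


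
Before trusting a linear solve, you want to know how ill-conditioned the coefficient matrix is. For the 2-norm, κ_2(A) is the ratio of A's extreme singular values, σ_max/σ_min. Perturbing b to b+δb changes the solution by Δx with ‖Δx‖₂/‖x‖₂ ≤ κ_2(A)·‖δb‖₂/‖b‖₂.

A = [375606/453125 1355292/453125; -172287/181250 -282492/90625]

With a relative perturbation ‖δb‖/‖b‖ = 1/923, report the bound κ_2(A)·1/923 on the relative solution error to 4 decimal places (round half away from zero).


0.0846

form AᵀA = [1553376609/976562500 1328688522/244140625; 1328688522/244140625 4556313504/244140625] with trace 31645809/1562500 and determinant 26244/390625
solving λ² − 31645809/1562500·λ + 26244/390625 = 0 gives λ = 81/4, 1296/390625
so κ_2 = √((81/4) / (1296/390625)) = 78.1250
worst-case relative error ≤ 78.1250 × 1/923 = 0.0846


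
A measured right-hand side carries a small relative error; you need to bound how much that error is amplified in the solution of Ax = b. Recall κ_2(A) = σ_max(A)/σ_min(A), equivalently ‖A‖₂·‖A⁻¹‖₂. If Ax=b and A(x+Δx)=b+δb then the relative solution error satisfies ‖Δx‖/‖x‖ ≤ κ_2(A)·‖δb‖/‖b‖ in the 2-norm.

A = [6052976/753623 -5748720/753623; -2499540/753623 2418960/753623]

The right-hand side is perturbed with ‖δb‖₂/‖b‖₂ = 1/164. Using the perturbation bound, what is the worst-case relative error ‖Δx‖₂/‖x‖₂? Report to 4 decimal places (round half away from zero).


1.8284

M = AᵀA = [253764607504/3360636841 -241675452480/3360636841; -241675452480/3360636841 230172480000/3360636841]. tr(M)=575430544/3996001, det(M)=921600/3996001
λ_max, λ_min = (575430544/3996001 ± √331105580110049536/15968023992001)/2 = 144, 6400/3996001
κ_2(A) = √(λ_max/λ_min) = √(144 / (6400/3996001)) = 299.8500
bound on ‖Δx‖/‖x‖: κ·ε = 299.8500·1/164 = 1.8284


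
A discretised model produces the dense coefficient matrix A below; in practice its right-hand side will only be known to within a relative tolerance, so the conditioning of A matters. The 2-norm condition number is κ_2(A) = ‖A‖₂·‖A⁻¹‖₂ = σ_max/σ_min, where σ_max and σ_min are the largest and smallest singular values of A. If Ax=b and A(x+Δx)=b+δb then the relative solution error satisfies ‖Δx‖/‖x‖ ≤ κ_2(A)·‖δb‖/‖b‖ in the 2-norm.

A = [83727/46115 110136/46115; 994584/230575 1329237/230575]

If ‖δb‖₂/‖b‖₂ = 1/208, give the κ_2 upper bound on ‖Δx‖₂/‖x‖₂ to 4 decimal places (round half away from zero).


form AᵀA = [1164452596281/53164830625 1552571774208/53164830625; 1552571774208/53164830625 2070119464569/53164830625] with trace 129382882434/2126593225 and determinant 2313441/85063729
eigenvalues of AᵀA: λ = (tr ± √(tr²−4·det))/2 = 1521/25, 38025/85063729
κ = σ_max/σ_min = (39/5)/(195/9223) = 368.9200
worst-case relative error ≤ 368.9200 × 1/208 = 1.7737

1.7737


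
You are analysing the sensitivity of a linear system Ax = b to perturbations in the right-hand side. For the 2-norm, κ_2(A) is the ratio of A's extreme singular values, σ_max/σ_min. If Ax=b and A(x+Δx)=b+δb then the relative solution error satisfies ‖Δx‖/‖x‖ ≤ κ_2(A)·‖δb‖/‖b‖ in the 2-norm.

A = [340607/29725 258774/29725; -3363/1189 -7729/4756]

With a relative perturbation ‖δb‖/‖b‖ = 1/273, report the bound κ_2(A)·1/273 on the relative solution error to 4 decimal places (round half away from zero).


AᵀA = [73219354/525625 219396987/2102500; 219396987/2102500 659583361/8410000]; tr = 73243721/336400, det = 12117361/336400
char-poly roots: 3481/16 and 3481/21025
κ_2(A) = √(λ_max/λ_min) = √((3481/16) / (3481/21025)) = 36.2500
worst-case relative error ≤ 36.2500 × 1/273 = 0.1328

0.1328


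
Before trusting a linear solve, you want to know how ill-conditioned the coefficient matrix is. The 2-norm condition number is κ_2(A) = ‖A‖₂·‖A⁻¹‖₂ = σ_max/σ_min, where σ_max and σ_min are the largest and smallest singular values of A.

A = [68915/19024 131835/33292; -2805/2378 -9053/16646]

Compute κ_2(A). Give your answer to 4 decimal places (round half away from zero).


form AᵀA = [3124825/215296 5646465/376768; 5646465/376768 10534381/659344] with trace 382481/12544 and determinant 366025/50176
char-poly roots: 121/4 and 3025/12544
σ_max=√(121/4)=(11/2), σ_min=√(3025/12544)=(55/112) → κ = 11.2000

11.2000


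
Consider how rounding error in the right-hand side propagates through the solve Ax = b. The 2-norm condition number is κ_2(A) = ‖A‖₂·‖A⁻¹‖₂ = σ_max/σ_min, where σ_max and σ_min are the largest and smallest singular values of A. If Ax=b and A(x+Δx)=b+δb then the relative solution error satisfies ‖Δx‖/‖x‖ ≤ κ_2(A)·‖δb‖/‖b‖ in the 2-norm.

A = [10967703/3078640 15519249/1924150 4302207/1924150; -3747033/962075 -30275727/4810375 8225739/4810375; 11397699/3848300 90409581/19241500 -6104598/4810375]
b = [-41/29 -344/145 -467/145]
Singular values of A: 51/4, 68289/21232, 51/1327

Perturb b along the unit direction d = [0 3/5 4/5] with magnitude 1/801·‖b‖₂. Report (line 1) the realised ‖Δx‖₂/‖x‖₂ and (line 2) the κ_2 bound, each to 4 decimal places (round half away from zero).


largest singular value 51/4, smallest 51/1327
κ = σ_max/σ_min = (51/4)/(51/1327) = 331.7500
perturbation bound = 331.7500·1/801 = 0.4142
solve Ax = b  →  x = [-88.1206 46.9088 -29.4404]
‖b‖₂ = 4.2426 and ‖x‖₂ = 104.0789
δb = ε·‖b‖·d = [0.0000 0.0032 0.0042]; solving A·Δx = δb gives ‖Δx‖ = 0.1378
dividing the unrounded norms, ‖Δx‖/‖x‖ = 0.0013
realised/bound (from unrounded values) ≈ 0.0032

0.0013
0.4142


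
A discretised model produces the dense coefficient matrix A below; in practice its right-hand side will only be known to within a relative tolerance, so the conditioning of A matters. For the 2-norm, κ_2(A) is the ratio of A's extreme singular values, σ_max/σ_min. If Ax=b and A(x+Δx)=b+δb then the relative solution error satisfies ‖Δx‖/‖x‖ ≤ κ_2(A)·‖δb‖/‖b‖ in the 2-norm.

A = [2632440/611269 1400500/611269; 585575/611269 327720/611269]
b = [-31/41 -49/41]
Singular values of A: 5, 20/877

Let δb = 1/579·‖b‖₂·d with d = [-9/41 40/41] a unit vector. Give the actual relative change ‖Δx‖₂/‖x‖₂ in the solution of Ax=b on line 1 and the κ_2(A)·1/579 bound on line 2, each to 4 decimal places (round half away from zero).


0.0024
0.3787

largest singular value 5, smallest 20/877
condition number: 5 ÷ (20/877) = 219.2500
κ_2(A)·‖δb‖/‖b‖ = 0.3787
solve Ax = b  →  x = [20.4588 -38.7853]
‖b‖₂ = 1.4142 and ‖x‖₂ = 43.8505
δb = ε·‖b‖·d = [-0.0005 0.0024]; solving A·Δx = δb gives ‖Δx‖ = 0.1071
realised ‖Δx‖/‖x‖ = 0.0024
realised/bound (from unrounded values) ≈ 0.0065


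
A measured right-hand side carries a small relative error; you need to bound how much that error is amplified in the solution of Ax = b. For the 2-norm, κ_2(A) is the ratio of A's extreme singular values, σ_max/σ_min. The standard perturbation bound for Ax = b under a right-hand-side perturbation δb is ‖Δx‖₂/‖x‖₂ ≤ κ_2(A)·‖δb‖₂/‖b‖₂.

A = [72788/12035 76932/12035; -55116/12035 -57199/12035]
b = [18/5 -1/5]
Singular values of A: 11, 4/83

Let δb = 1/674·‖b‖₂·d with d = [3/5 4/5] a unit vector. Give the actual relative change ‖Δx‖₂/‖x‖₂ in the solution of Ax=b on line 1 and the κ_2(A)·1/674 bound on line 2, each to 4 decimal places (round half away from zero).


σ_max = 11, σ_min = 4/83
κ_2(A) = 11 / (4/83) = 228.2500
worst-case relative error ≤ 228.2500 × 1/674 = 0.3386
solve Ax = b  →  x = [-29.8636 28.8182]
‖b‖₂ = 3.6056 and ‖x‖₂ = 41.5009
δb = ε·‖b‖·d = [0.0032 0.0043]; solving A·Δx = δb gives ‖Δx‖ = 0.1110
dividing the unrounded norms, ‖Δx‖/‖x‖ = 0.0027
realised/bound (from unrounded values) ≈ 0.0079

0.0027
0.3386


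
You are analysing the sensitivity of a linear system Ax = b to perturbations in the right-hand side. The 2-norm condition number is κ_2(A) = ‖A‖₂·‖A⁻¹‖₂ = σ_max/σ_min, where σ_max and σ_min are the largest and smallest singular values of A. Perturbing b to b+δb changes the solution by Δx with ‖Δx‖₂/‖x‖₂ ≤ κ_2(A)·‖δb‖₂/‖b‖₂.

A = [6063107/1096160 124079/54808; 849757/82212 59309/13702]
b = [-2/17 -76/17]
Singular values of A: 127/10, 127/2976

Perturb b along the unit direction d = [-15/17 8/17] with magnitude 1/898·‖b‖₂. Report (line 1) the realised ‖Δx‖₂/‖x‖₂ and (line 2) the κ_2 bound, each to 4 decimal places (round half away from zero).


0.0025
0.3314

from the listed singular values, σ₁ = 127/10, σ_n = 127/2976
condition number: (127/10) ÷ (127/2976) = 297.6000
bound on ‖Δx‖/‖x‖: κ·ε = 297.6000·1/898 = 0.3314
solve Ax = b  →  x = [17.7347 -43.3822]
2-norm of b is 4.4721; of x, 46.8672
with δb = [-0.0044 0.0023], A·Δx = δb → ‖Δx‖ = 0.1167
dividing the unrounded norms, ‖Δx‖/‖x‖ = 0.0025
so the bound overstates the realised error by a factor of ≈ 133.0938 (computed from the unrounded values)


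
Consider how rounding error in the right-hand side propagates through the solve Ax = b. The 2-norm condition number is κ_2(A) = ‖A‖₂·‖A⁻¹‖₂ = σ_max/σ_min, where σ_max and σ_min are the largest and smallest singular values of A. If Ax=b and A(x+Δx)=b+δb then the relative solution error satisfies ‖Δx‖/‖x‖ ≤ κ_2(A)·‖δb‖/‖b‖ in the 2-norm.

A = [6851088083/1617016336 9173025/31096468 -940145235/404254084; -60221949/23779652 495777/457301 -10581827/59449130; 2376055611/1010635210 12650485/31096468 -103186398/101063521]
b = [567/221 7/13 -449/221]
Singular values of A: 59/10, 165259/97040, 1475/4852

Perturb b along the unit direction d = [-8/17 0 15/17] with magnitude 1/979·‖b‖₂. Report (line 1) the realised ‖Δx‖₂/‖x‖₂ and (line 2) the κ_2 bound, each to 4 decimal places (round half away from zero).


from the listed singular values, σ₁ = 59/10, σ_n = 1475/4852
κ = σ_max/σ_min = (59/10)/(1475/4852) = 19.4080
worst-case relative error ≤ 19.4080 × 1/979 = 0.0198
solve Ax = b  →  x = [-2.6247 -6.7412 -6.7400]
2-norm of b is 3.3166; of x, 9.8874
with δb = [-0.0016 0.0000 0.0030], A·Δx = δb → ‖Δx‖ = 0.0111
dividing the unrounded norms, ‖Δx‖/‖x‖ = 0.0011
realised/bound (from unrounded values) ≈ 0.0569

0.0011
0.0198


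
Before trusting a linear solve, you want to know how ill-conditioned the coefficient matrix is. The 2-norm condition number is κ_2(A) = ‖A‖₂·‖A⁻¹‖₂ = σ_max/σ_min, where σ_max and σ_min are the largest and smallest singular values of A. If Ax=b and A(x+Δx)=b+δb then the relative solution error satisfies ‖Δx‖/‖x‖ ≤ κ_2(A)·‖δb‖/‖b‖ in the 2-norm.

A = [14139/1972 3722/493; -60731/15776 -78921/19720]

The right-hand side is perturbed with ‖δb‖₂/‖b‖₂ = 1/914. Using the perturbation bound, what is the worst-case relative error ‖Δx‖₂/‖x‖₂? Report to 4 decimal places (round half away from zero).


AᵀA = [57033145/861184 74854899/1076480; 74854899/1076480 98248369/1345600]; tr = 3564569/25600, det = 3481/25600
char-poly roots: 3481/25 and 1/1024
σ_max=√(3481/25)=(59/5), σ_min=√(1/1024)=(1/32) → κ = 377.6000
κ_2(A)·‖δb‖/‖b‖ = 0.4131

0.4131


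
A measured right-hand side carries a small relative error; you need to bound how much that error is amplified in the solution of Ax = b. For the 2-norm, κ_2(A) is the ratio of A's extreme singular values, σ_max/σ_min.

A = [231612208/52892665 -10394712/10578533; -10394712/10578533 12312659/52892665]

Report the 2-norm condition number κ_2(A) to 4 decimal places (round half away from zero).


M = AᵀA = [33519015962944/1664267704225 -1508345474184/332853540845; -1508345474184/332853540845 1697116306201/1664267704225]. tr(M)=4189902709/198009245, det(M)=71639296/24751155625
solving λ² − 4189902709/198009245·λ + 71639296/24751155625 = 0 gives λ = 529/25, 135424/990046225
κ = σ_max/σ_min = (23/5)/(368/31465) = 393.3125

393.3125


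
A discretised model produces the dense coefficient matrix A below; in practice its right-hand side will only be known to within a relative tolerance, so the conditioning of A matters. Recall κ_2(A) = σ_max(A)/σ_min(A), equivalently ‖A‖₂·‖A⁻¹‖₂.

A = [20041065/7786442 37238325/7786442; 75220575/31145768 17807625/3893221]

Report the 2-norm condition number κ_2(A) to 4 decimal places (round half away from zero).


AᵀA = [14369136129225/1153458816064 3367528151625/144182352008; 3367528151625/144182352008 3157121143125/72091176004]; tr = 224508908025/3991206976, det = 791015625/15964827904
solving λ² − 224508908025/3991206976·λ + 791015625/15964827904 = 0 gives λ = 225/4, 3515625/3991206976
so κ_2 = √((225/4) / (3515625/3991206976)) = 252.7040

252.7040


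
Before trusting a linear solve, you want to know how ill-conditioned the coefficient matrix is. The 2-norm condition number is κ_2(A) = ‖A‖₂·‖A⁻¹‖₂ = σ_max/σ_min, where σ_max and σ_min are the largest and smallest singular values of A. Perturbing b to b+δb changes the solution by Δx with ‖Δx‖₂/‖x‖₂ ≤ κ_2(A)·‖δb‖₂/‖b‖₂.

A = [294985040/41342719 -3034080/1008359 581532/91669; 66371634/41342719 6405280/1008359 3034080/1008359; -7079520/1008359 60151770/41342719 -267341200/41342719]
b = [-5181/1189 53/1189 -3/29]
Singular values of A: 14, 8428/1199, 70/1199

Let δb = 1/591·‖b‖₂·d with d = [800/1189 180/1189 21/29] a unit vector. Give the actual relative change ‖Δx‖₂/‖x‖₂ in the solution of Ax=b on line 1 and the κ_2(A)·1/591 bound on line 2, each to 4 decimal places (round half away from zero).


0.0025
0.4058

largest singular value 14, smallest 70/1199
κ = σ_max/σ_min = 14/(70/1199) = 239.8000
perturbation bound = 239.8000·1/591 = 0.4058
solve Ax = b  →  x = [35.2833 8.3394 -36.4157]
2-norm of b is 4.3589; of x, 51.3864
Δx = A⁻¹·δb where δb = 1/591·4.3589·d; ‖Δx‖ = 0.1263
realised ‖Δx‖/‖x‖ = 0.0025
tightness: 0.0025 against a bound of 0.4058 (unrounded ratio ≈ 0.0061)


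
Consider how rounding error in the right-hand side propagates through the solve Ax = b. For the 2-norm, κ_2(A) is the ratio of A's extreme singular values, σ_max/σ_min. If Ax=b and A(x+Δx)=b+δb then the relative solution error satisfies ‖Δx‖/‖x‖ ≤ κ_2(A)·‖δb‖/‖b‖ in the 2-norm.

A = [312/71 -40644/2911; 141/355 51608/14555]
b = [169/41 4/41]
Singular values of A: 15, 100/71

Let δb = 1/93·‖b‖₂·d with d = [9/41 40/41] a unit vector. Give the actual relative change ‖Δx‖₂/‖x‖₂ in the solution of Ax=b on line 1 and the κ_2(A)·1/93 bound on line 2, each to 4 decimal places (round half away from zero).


0.0415
0.1145

from the listed singular values, σ₁ = 15, σ_n = 100/71
κ = σ_max/σ_min = 15/(100/71) = 10.6500
κ_2(A)·‖δb‖/‖b‖ = 0.1145
solve Ax = b  →  x = [0.7563 -0.0572]
2-norm of b is 4.1231; of x, 0.7584
δb = ε·‖b‖·d = [0.0097 0.0433]; solving A·Δx = δb gives ‖Δx‖ = 0.0315
relative error = 0.0415
realised/bound (from unrounded values) ≈ 0.3624


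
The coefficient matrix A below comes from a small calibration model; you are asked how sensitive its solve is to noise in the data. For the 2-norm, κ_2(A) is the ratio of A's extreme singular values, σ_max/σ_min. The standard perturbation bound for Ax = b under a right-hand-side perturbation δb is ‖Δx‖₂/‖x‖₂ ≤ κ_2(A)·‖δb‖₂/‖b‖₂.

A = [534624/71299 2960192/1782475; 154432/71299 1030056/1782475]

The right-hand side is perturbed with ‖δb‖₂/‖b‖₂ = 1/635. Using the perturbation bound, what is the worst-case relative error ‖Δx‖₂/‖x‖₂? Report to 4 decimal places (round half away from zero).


0.1369

M = AᵀA = [309672064000/5083547401 69666531840/5083547401; 69666531840/5083547401 15718003264/5083547401]. tr(M)=193569344/3024121, det(M)=1638400/3024121
solving λ² − 193569344/3024121·λ + 1638400/3024121 = 0 gives λ = 64, 25600/3024121
κ_2(A) = √(λ_max/λ_min) = √(64 / (25600/3024121)) = 86.9500
κ_2(A)·‖δb‖/‖b‖ = 0.1369


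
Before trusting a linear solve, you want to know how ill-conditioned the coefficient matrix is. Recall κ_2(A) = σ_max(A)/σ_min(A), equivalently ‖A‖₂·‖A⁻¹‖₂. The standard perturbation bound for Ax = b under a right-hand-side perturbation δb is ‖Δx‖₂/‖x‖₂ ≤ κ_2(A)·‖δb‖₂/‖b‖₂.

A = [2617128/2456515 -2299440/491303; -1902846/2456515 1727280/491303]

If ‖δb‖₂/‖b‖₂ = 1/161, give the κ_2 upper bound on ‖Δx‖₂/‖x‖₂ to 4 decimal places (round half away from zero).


1.8607

form AᵀA = [418807274724/241378637809 -1860935329440/241378637809; -1860935329440/241378637809 8270920512000/241378637809] with trace 5169380004/143592289 and determinant 2073600/143592289
solving λ² − 5169380004/143592289·λ + 2073600/143592289 = 0 gives λ = 36, 57600/143592289
κ_2(A) = √(λ_max/λ_min) = √(36 / (57600/143592289)) = 299.5750
worst-case relative error ≤ 299.5750 × 1/161 = 1.8607


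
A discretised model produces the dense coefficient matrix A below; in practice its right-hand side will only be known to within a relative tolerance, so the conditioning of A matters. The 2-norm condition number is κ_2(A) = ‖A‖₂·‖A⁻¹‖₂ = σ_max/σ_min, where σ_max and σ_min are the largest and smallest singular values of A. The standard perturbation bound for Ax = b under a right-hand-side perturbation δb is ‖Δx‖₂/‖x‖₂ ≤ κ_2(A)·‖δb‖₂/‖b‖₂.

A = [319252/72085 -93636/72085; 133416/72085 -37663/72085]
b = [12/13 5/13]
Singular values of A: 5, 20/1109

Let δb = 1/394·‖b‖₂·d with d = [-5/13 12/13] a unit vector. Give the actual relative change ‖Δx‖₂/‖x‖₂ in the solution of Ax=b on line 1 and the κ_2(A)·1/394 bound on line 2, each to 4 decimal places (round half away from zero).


0.7037
0.7037

largest singular value 5, smallest 20/1109
κ = σ_max/σ_min = 5/(20/1109) = 277.2500
worst-case relative error ≤ 277.2500 × 1/394 = 0.7037
solve Ax = b  →  x = [0.1920 -0.0560]
2-norm of b is 1.0000; of x, 0.2000
δb = ε·‖b‖·d = [-0.0010 0.0023]; solving A·Δx = δb gives ‖Δx‖ = 0.1407
dividing the unrounded norms, ‖Δx‖/‖x‖ = 0.7037
tightness: 0.7037 against a bound of 0.7037; the bound is attained (ratio 1)


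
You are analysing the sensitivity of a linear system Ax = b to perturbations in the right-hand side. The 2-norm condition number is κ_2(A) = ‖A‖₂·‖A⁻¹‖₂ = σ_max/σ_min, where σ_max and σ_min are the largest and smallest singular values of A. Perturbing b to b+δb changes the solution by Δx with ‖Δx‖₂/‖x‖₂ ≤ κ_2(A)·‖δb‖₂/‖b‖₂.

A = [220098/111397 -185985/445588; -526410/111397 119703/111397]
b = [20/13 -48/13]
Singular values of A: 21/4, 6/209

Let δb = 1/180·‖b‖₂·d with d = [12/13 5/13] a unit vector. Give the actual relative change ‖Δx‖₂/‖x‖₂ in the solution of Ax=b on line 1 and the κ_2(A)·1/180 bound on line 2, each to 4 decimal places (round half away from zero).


1.0160
1.0160

σ_max = 21/4, σ_min = 6/209
κ = σ_max/σ_min = (21/4)/(6/209) = 182.8750
perturbation bound = 182.8750·1/180 = 1.0160
solve Ax = b  →  x = [0.7433 -0.1672]
‖b‖ = 4.0000, ‖x‖ = 0.7619
δb = ε·‖b‖·d = [0.0205 0.0085]; solving A·Δx = δb gives ‖Δx‖ = 0.7741
relative error = 1.0160
so the bound is sharp here: realised error equals the bound
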